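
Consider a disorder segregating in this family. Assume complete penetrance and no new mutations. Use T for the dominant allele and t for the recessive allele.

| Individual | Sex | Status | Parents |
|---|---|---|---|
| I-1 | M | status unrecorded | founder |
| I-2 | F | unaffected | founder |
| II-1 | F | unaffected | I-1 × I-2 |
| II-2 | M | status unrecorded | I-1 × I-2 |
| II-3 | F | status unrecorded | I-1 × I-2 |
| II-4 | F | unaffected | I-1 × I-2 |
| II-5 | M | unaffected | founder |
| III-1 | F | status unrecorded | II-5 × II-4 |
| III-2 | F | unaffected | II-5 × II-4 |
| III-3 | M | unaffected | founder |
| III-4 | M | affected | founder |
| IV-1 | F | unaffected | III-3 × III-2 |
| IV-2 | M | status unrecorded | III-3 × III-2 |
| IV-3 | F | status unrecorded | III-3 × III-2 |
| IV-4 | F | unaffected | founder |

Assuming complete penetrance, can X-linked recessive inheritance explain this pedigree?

A consistent assignment under X-linked recessive exists: I-1 X^T Y, I-2 X^T X^T, II-1 X^T X^T, II-2 X^T Y, II-3 X^T X^T, II-4 X^T X^T, II-5 X^T Y, III-1 X^T X^T, III-2 X^T X^T, III-3 X^T Y, III-4 X^t Y, IV-1 X^T X^T, IV-2 X^T Y, IV-3 X^T X^T, IV-4 X^T X^T.
In this assignment every recorded phenotype matches its genotype and every non-founder's genotype is obtainable from its parents' genotypes, so the pedigree is consistent.

Yes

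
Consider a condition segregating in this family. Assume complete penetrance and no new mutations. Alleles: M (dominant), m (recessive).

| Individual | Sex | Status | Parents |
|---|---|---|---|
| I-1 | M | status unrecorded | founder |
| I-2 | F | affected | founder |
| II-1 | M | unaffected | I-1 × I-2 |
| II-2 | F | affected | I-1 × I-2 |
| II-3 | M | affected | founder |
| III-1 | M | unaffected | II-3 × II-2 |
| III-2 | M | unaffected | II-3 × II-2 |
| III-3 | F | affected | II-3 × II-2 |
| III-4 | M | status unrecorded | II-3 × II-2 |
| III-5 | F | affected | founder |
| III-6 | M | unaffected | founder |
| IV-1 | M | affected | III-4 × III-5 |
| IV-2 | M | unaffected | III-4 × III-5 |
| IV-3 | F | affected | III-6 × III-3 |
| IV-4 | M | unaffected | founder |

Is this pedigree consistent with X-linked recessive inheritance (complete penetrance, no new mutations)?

Under X-linked recessive, II-1 (unaffected, male) cannot arise from I-1 (unrecorded) × I-2 (affected).

No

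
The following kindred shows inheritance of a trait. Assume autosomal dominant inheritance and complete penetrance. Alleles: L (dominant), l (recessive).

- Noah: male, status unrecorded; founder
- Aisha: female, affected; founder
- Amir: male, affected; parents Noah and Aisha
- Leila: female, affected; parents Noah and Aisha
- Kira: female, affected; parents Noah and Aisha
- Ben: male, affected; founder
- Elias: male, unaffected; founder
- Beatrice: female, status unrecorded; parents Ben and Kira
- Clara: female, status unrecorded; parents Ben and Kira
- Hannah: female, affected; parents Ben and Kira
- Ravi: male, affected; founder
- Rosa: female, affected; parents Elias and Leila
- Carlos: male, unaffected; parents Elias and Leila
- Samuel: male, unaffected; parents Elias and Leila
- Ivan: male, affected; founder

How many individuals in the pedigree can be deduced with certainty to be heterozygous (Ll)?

Obligate heterozygotes: Leila is affected so carries L and passed l to Carlos (ll), so Leila is Ll; Rosa is affected so carries L and received l from Elias (ll), so Rosa is Ll.
Every other individual is either homozygous by phenotype or has at least one consistent homozygous assignment, so the count is 2.

2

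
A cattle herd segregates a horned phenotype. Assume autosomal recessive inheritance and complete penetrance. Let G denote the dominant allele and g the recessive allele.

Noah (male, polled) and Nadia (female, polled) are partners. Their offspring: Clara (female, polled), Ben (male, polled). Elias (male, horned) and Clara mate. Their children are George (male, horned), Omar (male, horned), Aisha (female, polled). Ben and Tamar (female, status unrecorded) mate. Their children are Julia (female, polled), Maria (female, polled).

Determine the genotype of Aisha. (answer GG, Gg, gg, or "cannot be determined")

Gg

From phenotype alone, Aisha is GG or Gg.
Aisha is polled so carries G and received g from Elias (gg), so Aisha is Gg.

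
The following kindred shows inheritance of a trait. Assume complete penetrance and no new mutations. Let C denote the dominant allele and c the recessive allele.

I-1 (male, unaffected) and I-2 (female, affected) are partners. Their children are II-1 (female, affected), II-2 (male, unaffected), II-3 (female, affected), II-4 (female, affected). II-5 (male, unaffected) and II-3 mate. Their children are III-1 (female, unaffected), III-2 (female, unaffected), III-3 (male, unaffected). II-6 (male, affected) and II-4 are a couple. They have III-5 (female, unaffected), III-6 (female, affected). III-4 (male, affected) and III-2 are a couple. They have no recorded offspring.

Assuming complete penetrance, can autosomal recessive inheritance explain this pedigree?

Under autosomal recessive, III-5 (unaffected, female) cannot arise from II-6 (affected) × II-4 (affected).

No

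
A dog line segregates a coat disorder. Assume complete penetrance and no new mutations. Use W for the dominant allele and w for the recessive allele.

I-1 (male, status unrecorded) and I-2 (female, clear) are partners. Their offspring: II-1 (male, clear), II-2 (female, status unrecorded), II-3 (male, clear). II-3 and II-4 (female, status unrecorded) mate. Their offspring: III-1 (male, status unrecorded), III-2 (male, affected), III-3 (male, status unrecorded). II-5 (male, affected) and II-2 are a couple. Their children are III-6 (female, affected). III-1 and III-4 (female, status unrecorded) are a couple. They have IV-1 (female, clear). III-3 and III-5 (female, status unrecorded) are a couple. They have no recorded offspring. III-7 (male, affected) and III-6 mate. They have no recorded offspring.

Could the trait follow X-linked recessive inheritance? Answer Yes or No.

Yes

A consistent assignment under X-linked recessive exists: I-1 X^W Y, I-2 X^W X^w, II-1 X^W Y, II-2 X^W X^w, II-3 X^W Y, II-4 X^W X^w, II-5 X^w Y, III-1 X^W Y, III-2 X^w Y, III-3 X^W Y, III-4 X^W X^W, III-5 X^W X^W, III-6 X^w X^w, III-7 X^w Y, IV-1 X^W X^W.
In this assignment every recorded phenotype matches its genotype and every non-founder's genotype is obtainable from its parents' genotypes, so the pedigree is consistent.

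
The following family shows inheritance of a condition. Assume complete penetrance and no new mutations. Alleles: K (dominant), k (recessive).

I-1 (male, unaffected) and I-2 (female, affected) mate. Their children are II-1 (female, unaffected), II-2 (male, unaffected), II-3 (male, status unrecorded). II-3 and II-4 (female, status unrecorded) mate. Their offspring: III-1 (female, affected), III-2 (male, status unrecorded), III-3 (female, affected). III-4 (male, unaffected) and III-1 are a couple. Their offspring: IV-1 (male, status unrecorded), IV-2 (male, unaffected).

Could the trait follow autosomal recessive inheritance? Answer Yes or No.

Yes

A consistent assignment under autosomal recessive exists: I-1 KK, I-2 kk, II-1 Kk, II-2 Kk, II-3 Kk, II-4 Kk, III-1 kk, III-2 KK, III-3 kk, III-4 KK, IV-1 Kk, IV-2 Kk.
In this assignment every recorded phenotype matches its genotype and every non-founder's genotype is obtainable from its parents' genotypes, so the pedigree is consistent.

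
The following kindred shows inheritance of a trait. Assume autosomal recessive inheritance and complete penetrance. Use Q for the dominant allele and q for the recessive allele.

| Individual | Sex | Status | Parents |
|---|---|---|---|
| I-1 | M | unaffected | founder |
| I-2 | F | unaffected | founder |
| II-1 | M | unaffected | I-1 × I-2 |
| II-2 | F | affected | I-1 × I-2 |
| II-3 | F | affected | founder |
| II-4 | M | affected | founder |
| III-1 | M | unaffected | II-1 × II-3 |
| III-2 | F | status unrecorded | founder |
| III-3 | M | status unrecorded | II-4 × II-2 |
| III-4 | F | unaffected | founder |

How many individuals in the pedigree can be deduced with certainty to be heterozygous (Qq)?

Obligate heterozygotes: I-1 is unaffected so carries Q and passed q to II-2 (qq), so I-1 is Qq; I-2 is unaffected so carries Q and passed q to II-2 (qq), so I-2 is Qq; III-1 is unaffected so carries Q and received q from II-3 (qq), so III-1 is Qq.
Every other individual is either homozygous by phenotype or has at least one consistent homozygous assignment, so the count is 3.

3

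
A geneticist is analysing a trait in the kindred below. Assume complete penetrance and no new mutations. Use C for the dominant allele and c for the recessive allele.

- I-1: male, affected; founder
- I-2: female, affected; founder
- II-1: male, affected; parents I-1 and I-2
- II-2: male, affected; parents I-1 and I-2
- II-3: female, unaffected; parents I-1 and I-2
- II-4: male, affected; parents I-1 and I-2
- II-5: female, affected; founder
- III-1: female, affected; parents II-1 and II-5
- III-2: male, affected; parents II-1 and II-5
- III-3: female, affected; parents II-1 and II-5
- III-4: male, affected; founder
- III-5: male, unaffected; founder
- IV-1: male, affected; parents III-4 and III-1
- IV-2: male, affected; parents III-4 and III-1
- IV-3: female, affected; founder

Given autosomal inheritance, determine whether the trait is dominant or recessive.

I-1 and I-2 are both affected yet have an unaffected child II-3. Under a recessive model two affected parents are homozygous and every child would be affected, so the trait cannot be recessive.

dominant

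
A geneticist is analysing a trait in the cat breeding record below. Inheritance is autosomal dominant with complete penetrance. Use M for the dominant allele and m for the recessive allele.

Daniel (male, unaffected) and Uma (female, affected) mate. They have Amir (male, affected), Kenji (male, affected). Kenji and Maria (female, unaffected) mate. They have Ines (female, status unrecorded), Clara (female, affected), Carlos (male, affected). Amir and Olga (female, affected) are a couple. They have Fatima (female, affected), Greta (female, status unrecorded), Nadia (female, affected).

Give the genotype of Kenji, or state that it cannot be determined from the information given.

From phenotype alone, Kenji is MM or Mm.
Kenji is affected so carries M and received m from Daniel (mm), so Kenji is Mm.

Mm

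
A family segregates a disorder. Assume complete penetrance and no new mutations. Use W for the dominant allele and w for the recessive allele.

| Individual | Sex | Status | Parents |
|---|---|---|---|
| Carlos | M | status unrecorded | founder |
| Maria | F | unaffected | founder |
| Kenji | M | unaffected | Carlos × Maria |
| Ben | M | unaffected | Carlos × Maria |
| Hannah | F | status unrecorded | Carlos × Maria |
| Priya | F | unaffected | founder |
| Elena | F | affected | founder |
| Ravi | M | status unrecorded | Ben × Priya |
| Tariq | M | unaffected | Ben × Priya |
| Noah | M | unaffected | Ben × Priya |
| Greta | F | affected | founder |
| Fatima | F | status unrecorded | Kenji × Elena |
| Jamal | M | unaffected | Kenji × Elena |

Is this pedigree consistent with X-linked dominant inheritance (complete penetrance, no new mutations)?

Yes

A consistent assignment under X-linked dominant exists: Carlos X^W Y, Maria X^w X^w, Kenji X^w Y, Ben X^w Y, Hannah X^W X^w, Priya X^w X^w, Elena X^W X^w, Ravi X^w Y, Tariq X^w Y, Noah X^w Y, Greta X^W X^W, Fatima X^W X^w, Jamal X^w Y.
In this assignment every recorded phenotype matches its genotype and every non-founder's genotype is obtainable from its parents' genotypes, so the pedigree is consistent.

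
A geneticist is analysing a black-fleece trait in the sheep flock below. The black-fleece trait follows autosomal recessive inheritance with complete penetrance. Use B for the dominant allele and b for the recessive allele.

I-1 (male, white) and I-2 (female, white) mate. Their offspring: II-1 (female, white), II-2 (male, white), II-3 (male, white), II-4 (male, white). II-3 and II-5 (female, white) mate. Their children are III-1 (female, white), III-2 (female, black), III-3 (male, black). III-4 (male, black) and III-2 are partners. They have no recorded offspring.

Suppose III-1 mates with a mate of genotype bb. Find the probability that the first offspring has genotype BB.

II-3 is white so carries B and passed b to III-2 (bb), so II-3 is Bb.
II-5 is white so carries B and passed b to III-2 (bb), so II-5 is Bb.
III-1 is a white offspring of II-3 (Bb) × II-5 (Bb), whose cross gives 1/4 BB : 1/2 Bb : 1/4 bb; conditioning on being white, III-1 is BB with probability 1/3, Bb with probability 2/3.
Summing over parental genotype combinations, P(offspring has genotype BB) = 0 = 0.

0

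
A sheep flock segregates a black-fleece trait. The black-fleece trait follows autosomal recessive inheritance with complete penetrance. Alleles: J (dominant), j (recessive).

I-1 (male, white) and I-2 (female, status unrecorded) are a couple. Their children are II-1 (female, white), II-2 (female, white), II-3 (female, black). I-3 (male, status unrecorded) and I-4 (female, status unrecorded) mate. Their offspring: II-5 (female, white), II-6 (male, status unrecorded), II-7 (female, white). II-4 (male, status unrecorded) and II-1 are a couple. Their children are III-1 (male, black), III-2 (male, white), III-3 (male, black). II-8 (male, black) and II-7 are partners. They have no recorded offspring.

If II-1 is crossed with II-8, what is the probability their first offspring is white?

1/2

II-1 is white so carries J and passed j to III-1 (jj), so II-1 is Jj.
II-8 is black, so II-8 is jj.
The cross gives 1/2 Jj : 1/2 jj, so P(offspring is white) = 1/2.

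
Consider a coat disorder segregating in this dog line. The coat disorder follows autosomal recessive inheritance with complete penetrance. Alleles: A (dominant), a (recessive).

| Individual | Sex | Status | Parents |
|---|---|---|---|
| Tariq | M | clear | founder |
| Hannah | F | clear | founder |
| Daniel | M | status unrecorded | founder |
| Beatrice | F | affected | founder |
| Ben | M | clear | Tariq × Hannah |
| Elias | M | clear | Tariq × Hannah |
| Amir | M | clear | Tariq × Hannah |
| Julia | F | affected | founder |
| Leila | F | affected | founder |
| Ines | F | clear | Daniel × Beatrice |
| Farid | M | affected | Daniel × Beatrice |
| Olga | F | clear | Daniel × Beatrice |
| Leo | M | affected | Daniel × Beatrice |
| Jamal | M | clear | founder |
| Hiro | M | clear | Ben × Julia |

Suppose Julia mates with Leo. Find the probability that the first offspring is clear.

0

Julia is affected, so Julia is aa.
Leo is affected, so Leo is aa.
The cross gives 1 aa, so P(offspring is clear) = 0.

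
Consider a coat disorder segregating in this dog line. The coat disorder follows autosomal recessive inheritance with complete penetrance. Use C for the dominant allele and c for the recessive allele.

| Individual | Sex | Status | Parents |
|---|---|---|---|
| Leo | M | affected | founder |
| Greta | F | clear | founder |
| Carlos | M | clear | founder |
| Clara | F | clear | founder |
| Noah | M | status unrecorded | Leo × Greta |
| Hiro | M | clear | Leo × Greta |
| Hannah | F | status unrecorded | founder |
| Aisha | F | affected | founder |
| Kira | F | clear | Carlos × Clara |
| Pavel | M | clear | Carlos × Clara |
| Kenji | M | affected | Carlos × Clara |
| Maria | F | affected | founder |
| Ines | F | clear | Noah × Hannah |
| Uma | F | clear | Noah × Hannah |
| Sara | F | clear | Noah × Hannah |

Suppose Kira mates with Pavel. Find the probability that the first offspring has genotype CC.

Carlos is clear so carries C and passed c to Kenji (cc), so Carlos is Cc.
Clara is clear so carries C and passed c to Kenji (cc), so Clara is Cc.
Kira is a clear offspring of Carlos (Cc) × Clara (Cc), whose cross gives 1/4 CC : 1/2 Cc : 1/4 cc; conditioning on being clear, Kira is CC with probability 1/3, Cc with probability 2/3.
Pavel is a clear offspring of Carlos (Cc) × Clara (Cc), whose cross gives 1/4 CC : 1/2 Cc : 1/4 cc; conditioning on being clear, Pavel is CC with probability 1/3, Cc with probability 2/3.
Summing over parental genotype combinations, P(offspring has genotype CC) = 1/9·1 + 2/9·1/2 + 2/9·1/2 + 4/9·1/4 = 4/9.

4/9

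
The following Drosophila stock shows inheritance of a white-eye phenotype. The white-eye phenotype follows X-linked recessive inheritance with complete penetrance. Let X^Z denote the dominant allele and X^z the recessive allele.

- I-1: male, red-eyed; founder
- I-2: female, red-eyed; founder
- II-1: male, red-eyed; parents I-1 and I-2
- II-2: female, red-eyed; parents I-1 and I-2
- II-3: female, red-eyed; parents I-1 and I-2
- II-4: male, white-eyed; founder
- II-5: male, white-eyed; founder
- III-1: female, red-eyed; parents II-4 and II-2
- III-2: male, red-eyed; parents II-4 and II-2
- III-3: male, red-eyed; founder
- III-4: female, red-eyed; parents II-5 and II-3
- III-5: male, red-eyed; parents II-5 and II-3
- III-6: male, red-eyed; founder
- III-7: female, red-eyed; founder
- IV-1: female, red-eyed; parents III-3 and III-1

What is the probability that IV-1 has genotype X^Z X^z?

III-3 is red-eyed, so III-3 is X^Z Y.
III-1 is red-eyed so carries Z and received z from II-4 (X^z Y), so III-1 is X^Z X^z.
Their cross gives offspring ratios 1/2 X^Z X^Z : 1/2 X^Z X^z. Conditioning on IV-1 being red-eyed, P(X^Z X^z) = 1/2 / 1 = 1/2.

1/2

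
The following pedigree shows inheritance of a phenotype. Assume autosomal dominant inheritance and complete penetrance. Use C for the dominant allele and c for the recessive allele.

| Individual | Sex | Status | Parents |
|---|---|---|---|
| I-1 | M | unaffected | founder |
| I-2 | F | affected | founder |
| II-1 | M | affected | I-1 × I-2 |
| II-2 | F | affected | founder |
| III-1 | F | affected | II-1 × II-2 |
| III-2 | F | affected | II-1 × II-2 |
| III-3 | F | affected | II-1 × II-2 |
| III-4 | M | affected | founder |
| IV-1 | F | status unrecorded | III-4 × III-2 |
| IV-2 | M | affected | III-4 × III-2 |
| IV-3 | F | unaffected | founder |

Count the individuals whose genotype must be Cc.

Obligate heterozygotes: II-1 is affected so carries C and received c from I-1 (cc), so II-1 is Cc.
Every other individual is either homozygous by phenotype or has at least one consistent homozygous assignment, so the count is 1.

1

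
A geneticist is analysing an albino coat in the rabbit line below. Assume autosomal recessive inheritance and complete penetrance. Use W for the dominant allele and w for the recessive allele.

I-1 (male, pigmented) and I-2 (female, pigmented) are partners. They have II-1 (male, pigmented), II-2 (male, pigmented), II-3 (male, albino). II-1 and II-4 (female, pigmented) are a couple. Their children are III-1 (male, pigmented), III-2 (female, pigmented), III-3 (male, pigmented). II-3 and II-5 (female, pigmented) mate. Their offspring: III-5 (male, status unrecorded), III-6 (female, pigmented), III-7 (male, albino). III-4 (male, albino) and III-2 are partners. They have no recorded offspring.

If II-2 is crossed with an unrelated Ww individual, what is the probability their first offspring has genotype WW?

1/3

I-1 is pigmented so carries W and passed w to II-3 (ww), so I-1 is Ww.
I-2 is pigmented so carries W and passed w to II-3 (ww), so I-2 is Ww.
II-2 is a pigmented offspring of I-1 (Ww) × I-2 (Ww), whose cross gives 1/4 WW : 1/2 Ww : 1/4 ww; conditioning on being pigmented, II-2 is WW with probability 1/3, Ww with probability 2/3.
Summing over parental genotype combinations, P(offspring has genotype WW) = 1/3·1/2 + 2/3·1/4 = 1/3.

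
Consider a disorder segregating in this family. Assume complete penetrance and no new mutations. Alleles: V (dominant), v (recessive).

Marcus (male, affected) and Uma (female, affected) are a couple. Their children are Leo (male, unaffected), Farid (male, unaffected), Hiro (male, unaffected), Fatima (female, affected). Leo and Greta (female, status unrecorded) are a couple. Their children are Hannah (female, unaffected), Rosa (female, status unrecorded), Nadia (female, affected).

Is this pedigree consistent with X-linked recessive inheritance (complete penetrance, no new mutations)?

Under X-linked recessive, Leo (unaffected, male) cannot arise from Marcus (affected) × Uma (affected).

No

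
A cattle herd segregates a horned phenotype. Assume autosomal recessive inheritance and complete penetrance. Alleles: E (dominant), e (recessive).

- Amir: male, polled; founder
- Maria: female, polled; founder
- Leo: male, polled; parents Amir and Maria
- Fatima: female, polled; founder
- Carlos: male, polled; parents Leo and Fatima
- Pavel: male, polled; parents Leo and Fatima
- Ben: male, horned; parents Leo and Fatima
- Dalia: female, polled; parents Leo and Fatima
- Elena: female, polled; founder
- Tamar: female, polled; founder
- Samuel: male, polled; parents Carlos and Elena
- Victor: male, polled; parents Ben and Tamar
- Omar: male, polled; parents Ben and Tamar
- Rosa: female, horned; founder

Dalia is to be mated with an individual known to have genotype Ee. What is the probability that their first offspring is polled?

Leo is polled so carries E and passed e to Ben (ee), so Leo is Ee.
Fatima is polled so carries E and passed e to Ben (ee), so Fatima is Ee.
Dalia is a polled offspring of Leo (Ee) × Fatima (Ee), whose cross gives 1/4 EE : 1/2 Ee : 1/4 ee; conditioning on being polled, Dalia is EE with probability 1/3, Ee with probability 2/3.
Summing over parental genotype combinations, P(offspring is polled) = 1/3·1 + 2/3·3/4 = 5/6.

5/6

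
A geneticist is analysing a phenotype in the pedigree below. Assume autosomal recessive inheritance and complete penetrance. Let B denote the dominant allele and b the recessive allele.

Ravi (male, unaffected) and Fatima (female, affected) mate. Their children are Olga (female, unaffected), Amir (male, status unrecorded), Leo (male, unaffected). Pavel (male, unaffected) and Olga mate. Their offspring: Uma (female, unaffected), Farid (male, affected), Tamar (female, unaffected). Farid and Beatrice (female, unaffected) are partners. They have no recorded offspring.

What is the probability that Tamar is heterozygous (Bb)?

Pavel is unaffected so carries B and passed b to Farid (bb), so Pavel is Bb.
Olga is unaffected so carries B and received b from Fatima (bb), so Olga is Bb.
Their cross gives offspring ratios 1/4 BB : 1/2 Bb : 1/4 bb. Conditioning on Tamar being unaffected, P(Bb) = 1/2 / 3/4 = 2/3.

2/3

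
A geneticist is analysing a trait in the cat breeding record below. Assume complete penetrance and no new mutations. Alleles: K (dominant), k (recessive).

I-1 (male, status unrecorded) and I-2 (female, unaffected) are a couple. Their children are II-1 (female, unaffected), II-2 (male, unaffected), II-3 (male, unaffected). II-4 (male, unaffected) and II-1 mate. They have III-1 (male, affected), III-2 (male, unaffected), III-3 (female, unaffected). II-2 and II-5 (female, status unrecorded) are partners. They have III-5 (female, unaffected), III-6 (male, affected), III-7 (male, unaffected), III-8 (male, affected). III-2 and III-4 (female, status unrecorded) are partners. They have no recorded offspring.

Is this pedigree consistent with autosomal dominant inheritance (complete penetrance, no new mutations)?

No

Under autosomal dominant, III-1 (affected, male) cannot arise from II-4 (unaffected) × II-1 (unaffected).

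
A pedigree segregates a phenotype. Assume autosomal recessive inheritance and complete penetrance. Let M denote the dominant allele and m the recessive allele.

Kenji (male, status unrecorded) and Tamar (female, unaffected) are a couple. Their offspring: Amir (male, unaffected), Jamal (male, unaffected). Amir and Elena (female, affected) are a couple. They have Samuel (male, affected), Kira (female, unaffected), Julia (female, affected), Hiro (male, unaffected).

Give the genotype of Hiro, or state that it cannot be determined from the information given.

Mm

From phenotype alone, Hiro is MM or Mm.
Hiro is unaffected so carries M and received m from Elena (mm), so Hiro is Mm.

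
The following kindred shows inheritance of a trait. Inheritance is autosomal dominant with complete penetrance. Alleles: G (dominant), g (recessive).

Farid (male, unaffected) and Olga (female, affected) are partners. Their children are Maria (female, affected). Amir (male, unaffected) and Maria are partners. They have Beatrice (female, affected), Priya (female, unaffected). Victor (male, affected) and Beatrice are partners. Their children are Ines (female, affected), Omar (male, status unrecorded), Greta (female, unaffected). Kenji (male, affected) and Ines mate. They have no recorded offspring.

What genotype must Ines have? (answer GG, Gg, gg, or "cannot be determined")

Ines's phenotype allows GG or Gg, and no parent or child forces a single allele at both positions; consistent genotype assignments exist with Ines as GG or Gg.

cannot be determined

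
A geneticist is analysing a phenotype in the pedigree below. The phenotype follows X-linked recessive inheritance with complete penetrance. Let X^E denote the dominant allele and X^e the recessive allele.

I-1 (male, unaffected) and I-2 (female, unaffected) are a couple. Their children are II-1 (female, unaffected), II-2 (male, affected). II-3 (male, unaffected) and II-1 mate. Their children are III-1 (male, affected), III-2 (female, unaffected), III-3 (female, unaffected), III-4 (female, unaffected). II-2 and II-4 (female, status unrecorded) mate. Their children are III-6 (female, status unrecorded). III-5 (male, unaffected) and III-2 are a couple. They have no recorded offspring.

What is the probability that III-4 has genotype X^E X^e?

1/2

II-3 is unaffected, so II-3 is X^E Y.
II-1 is unaffected so carries E and passed e to III-1 (X^e Y), so II-1 is X^E X^e.
Their cross gives offspring ratios 1/2 X^E X^E : 1/2 X^E X^e. Conditioning on III-4 being unaffected, P(X^E X^e) = 1/2 / 1 = 1/2.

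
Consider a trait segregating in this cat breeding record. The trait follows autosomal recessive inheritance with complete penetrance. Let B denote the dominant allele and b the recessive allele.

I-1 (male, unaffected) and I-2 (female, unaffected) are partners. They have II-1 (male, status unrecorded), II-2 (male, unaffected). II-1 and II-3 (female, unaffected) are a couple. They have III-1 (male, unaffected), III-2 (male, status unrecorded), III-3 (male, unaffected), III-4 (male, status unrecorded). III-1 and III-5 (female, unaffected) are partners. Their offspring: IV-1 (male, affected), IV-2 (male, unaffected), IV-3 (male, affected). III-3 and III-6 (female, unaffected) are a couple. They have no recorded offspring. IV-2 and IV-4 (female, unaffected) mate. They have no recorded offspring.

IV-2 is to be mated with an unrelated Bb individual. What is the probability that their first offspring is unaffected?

III-1 is unaffected so carries B and passed b to IV-1 (bb), so III-1 is Bb.
III-5 is unaffected so carries B and passed b to IV-1 (bb), so III-5 is Bb.
IV-2 is an unaffected offspring of III-1 (Bb) × III-5 (Bb), whose cross gives 1/4 BB : 1/2 Bb : 1/4 bb; conditioning on being unaffected, IV-2 is BB with probability 1/3, Bb with probability 2/3.
Summing over parental genotype combinations, P(offspring is unaffected) = 1/3·1 + 2/3·3/4 = 5/6.

5/6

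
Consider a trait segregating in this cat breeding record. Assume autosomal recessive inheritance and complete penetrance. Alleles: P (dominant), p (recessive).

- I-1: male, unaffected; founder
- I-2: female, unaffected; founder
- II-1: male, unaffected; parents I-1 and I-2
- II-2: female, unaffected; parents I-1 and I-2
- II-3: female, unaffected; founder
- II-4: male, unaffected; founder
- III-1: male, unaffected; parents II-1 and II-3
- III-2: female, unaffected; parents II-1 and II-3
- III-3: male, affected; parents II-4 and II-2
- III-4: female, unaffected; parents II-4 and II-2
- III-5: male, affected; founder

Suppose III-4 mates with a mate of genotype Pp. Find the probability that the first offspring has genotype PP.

II-4 is unaffected so carries P and passed p to III-3 (pp), so II-4 is Pp.
II-2 is unaffected so carries P and passed p to III-3 (pp), so II-2 is Pp.
III-4 is an unaffected offspring of II-4 (Pp) × II-2 (Pp), whose cross gives 1/4 PP : 1/2 Pp : 1/4 pp; conditioning on being unaffected, III-4 is PP with probability 1/3, Pp with probability 2/3.
Summing over parental genotype combinations, P(offspring has genotype PP) = 1/3·1/2 + 2/3·1/4 = 1/3.

1/3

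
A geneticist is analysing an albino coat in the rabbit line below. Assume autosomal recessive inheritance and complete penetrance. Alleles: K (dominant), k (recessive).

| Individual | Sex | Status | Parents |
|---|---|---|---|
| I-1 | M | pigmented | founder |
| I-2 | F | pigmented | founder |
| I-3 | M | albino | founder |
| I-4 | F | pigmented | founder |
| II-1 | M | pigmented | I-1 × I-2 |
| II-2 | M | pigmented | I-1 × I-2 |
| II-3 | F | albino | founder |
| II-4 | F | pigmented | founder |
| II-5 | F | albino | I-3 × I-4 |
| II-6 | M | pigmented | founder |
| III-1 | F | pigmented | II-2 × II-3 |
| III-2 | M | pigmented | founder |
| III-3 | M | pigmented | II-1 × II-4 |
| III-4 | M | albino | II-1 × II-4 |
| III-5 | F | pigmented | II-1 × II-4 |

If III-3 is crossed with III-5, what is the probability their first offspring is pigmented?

8/9

II-1 is pigmented so carries K and passed k to III-4 (kk), so II-1 is Kk.
II-4 is pigmented so carries K and passed k to III-4 (kk), so II-4 is Kk.
III-3 is a pigmented offspring of II-1 (Kk) × II-4 (Kk), whose cross gives 1/4 KK : 1/2 Kk : 1/4 kk; conditioning on being pigmented, III-3 is KK with probability 1/3, Kk with probability 2/3.
III-5 is a pigmented offspring of II-1 (Kk) × II-4 (Kk), whose cross gives 1/4 KK : 1/2 Kk : 1/4 kk; conditioning on being pigmented, III-5 is KK with probability 1/3, Kk with probability 2/3.
Summing over parental genotype combinations, P(offspring is pigmented) = 1/9·1 + 2/9·1 + 2/9·1 + 4/9·3/4 = 8/9.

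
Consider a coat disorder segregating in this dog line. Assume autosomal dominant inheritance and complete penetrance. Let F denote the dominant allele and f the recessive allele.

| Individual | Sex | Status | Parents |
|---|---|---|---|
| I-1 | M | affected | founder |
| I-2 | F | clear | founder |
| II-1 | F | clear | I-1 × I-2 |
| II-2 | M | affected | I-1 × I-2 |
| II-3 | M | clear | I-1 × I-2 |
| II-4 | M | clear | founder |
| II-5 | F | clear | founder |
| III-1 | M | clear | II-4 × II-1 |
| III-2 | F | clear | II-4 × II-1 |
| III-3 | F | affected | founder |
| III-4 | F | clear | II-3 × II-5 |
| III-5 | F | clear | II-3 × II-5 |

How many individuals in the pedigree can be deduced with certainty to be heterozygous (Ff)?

Obligate heterozygotes: I-1 is affected so carries F and passed f to II-1 (ff), so I-1 is Ff; II-2 is affected so carries F and received f from I-2 (ff), so II-2 is Ff.
Every other individual is either homozygous by phenotype or has at least one consistent homozygous assignment, so the count is 2.

2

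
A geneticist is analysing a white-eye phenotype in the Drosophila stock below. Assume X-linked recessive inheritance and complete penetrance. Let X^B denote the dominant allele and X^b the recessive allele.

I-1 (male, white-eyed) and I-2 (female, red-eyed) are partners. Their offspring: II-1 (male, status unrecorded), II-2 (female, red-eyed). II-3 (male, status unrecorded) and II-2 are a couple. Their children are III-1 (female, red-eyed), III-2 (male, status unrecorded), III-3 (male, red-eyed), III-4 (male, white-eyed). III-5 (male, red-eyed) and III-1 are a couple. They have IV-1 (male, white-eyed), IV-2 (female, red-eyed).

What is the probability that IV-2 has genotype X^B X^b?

III-5 is red-eyed, so III-5 is X^B Y.
III-1 is red-eyed so carries B and passed b to IV-1 (X^b Y), so III-1 is X^B X^b.
Their cross gives offspring ratios 1/2 X^B X^B : 1/2 X^B X^b. Conditioning on IV-2 being red-eyed, P(X^B X^b) = 1/2 / 1 = 1/2.

1/2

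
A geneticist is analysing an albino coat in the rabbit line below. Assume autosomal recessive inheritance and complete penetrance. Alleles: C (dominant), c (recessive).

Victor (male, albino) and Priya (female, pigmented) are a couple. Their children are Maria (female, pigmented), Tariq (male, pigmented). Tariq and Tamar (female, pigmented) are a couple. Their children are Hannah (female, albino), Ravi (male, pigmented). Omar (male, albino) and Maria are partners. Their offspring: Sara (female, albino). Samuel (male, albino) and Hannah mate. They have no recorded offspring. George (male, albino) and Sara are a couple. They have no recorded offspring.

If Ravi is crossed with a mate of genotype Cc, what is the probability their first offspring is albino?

1/6

Tariq is pigmented so carries C and received c from Victor (cc), so Tariq is Cc.
Tamar is pigmented so carries C and passed c to Hannah (cc), so Tamar is Cc.
Ravi is a pigmented offspring of Tariq (Cc) × Tamar (Cc), whose cross gives 1/4 CC : 1/2 Cc : 1/4 cc; conditioning on being pigmented, Ravi is CC with probability 1/3, Cc with probability 2/3.
Summing over parental genotype combinations, P(offspring is albino) = 2/3·1/4 = 1/6.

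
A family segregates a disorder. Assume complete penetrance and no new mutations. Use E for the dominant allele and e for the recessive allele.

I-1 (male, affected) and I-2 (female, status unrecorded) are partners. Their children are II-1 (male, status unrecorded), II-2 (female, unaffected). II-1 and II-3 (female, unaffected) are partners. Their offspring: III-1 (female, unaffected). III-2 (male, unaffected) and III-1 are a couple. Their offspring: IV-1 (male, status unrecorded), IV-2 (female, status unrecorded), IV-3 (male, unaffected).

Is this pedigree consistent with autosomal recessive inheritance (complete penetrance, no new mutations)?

A consistent assignment under autosomal recessive exists: I-1 ee, I-2 EE, II-1 Ee, II-2 Ee, II-3 EE, III-1 EE, III-2 EE, IV-1 EE, IV-2 EE, IV-3 EE.
In this assignment every recorded phenotype matches its genotype and every non-founder's genotype is obtainable from its parents' genotypes, so the pedigree is consistent.

Yes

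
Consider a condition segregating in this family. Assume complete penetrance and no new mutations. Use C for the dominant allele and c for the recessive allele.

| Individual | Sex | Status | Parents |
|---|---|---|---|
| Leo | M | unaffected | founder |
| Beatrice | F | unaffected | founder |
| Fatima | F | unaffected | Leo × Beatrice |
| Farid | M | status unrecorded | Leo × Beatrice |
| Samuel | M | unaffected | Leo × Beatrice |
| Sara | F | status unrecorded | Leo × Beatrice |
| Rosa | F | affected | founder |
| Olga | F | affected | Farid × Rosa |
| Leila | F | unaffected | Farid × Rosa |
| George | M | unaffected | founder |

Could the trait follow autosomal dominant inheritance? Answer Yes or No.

A consistent assignment under autosomal dominant exists: Leo cc, Beatrice cc, Fatima cc, Farid cc, Samuel cc, Sara cc, Rosa Cc, Olga Cc, Leila cc, George cc.
In this assignment every recorded phenotype matches its genotype and every non-founder's genotype is obtainable from its parents' genotypes, so the pedigree is consistent.

Yes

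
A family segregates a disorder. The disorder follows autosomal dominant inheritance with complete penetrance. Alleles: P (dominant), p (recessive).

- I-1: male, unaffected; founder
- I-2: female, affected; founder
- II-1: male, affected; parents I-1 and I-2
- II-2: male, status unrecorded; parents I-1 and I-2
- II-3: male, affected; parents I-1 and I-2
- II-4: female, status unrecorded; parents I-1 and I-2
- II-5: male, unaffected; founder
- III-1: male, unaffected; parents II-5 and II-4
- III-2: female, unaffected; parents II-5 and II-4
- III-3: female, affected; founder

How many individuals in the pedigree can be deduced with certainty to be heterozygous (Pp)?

Obligate heterozygotes: II-1 is affected so carries P and received p from I-1 (pp), so II-1 is Pp; II-3 is affected so carries P and received p from I-1 (pp), so II-3 is Pp.
Every other individual is either homozygous by phenotype or has at least one consistent homozygous assignment, so the count is 2.

2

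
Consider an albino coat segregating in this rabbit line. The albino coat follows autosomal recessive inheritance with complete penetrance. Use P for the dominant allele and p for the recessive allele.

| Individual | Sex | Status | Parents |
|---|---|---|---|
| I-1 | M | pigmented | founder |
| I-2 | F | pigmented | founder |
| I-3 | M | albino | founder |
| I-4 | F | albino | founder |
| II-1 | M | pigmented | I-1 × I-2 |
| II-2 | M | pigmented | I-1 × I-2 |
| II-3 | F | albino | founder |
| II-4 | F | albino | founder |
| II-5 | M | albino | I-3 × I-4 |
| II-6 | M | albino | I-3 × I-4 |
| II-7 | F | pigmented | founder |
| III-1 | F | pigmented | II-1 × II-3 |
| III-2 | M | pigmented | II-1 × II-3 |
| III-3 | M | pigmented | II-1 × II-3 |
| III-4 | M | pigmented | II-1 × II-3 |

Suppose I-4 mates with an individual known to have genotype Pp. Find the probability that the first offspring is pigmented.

I-4 is albino, so I-4 is pp.
The cross gives 1/2 Pp : 1/2 pp, so P(offspring is pigmented) = 1/2.

1/2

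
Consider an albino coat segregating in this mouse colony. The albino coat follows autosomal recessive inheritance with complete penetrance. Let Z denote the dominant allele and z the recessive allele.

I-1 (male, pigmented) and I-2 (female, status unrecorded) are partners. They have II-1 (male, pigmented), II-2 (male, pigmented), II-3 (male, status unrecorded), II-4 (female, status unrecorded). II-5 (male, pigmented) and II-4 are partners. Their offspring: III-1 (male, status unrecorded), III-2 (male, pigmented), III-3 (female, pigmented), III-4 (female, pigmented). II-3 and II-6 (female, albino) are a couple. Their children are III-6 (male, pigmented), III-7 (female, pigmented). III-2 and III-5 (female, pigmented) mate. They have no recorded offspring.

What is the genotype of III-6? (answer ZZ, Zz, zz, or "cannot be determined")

From phenotype alone, III-6 is ZZ or Zz.
III-6 is pigmented so carries Z and received z from II-6 (zz), so III-6 is Zz.

Zz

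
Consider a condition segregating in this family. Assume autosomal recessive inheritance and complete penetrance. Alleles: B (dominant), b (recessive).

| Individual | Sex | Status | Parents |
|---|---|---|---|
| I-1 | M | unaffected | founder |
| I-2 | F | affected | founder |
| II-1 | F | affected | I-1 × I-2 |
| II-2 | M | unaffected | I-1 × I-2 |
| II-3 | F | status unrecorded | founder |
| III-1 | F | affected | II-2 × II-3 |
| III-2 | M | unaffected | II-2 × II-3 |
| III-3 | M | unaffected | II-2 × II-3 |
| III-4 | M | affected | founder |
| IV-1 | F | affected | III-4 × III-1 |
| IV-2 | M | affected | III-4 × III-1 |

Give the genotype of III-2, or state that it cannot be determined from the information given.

cannot be determined

III-2's phenotype allows BB or Bb, and no parent or child forces a single allele at both positions; consistent genotype assignments exist with III-2 as BB or Bb.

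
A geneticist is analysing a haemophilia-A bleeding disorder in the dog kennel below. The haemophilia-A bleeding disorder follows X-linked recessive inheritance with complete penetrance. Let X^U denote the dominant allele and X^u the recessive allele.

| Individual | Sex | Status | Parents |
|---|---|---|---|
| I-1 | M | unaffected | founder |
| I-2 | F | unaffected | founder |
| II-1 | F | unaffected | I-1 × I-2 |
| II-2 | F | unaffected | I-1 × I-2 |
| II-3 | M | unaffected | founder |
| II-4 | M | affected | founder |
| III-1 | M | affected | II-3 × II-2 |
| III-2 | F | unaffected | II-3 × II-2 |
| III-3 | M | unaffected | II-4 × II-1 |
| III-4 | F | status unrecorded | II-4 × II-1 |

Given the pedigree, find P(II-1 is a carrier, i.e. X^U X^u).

1/3

I-1 is unaffected, so I-1 is X^U Y.
I-2 is unaffected so carries U and passed u to II-2 (X^U X^u, whose U came from I-1), so I-2 is X^U X^u.
Their cross gives offspring ratios 1/2 X^U X^U : 1/2 X^U X^u. Conditioning on II-1 being unaffected, P(X^U X^u) = 1/2 / 1 = 1/2 before taking II-1's own offspring into account.
II-4 is affected, so II-4 is X^u Y.
Now use II-1's offspring. Probability of each recorded status — unaffected son III-3: 1/2 if II-1 is X^U X^u, 1 if X^U X^U. (III-4: equally likely either way, so uninformative.)
Bayes: P(X^U X^u) = 1/2·1/2 / (1/2·1/2 + 1/2·1) = 1/3.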